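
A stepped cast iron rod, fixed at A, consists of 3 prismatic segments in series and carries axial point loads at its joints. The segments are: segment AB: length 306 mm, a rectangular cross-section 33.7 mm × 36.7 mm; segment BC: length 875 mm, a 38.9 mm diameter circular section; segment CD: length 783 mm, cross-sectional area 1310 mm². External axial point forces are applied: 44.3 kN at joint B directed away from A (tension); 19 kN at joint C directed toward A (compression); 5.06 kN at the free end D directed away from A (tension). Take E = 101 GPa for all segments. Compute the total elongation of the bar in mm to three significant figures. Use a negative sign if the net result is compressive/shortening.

0.00270 mm

Internal axial forces (sectioning from the free end, tension +): N_CD = 5.06 kN, N_BC = -13.94 kN, N_AB = 30.36 kN.
A_AB = 1237 mm².
A_BC = 1188 mm².
δ_AB = 30360·306/(1237·101000) = 0.07437 mm
δ_BC = -13940·875/(1188·101000) = -0.1016 mm
δ_CD = 5060·783/(1310·101000) = 0.02994 mm
δ = Σδ_i = 0.0027 mm.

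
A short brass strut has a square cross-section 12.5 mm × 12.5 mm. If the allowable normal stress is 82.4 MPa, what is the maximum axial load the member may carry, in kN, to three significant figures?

12.9 kN

A = 156.2 mm².
P_max = σ_allow · A = 82.4 · 156.2 = 12880 N = 12.88 kN.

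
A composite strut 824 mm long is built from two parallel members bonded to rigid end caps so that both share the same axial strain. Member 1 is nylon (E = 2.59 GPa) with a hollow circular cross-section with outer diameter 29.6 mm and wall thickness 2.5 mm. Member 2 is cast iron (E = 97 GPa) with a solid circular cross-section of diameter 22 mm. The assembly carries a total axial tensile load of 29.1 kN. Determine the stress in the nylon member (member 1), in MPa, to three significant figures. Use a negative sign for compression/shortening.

2.01 MPa

A_1 = 212.8 mm².
A_2 = 380.1 mm².
Equal strain + equilibrium ⇒ each member carries load in proportion to AE: A₁E₁ = 551300 N, A₂E₂ = 36870000 N, ΣAE = 37420000 N.
σ₁ = P·E₁/ΣAE = 29100·2590/37420000 = 2.014 MPa.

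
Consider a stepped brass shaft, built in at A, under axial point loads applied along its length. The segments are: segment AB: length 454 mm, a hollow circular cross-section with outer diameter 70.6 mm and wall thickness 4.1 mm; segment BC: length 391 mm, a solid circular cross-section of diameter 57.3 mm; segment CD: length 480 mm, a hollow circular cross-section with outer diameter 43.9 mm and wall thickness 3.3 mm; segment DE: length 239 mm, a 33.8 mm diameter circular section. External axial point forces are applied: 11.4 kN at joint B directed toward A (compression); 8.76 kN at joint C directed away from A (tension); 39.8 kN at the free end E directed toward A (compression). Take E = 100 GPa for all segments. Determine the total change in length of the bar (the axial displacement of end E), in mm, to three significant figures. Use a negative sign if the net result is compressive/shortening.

-0.832 mm

Internal axial forces (sectioning from the free end, tension +): N_DE = -39.8 kN, N_CD = -39.8 kN, N_BC = -31.04 kN, N_AB = -42.44 kN.
A_AB = 856.6 mm².
A_BC = 2579 mm².
A_CD = 420.9 mm².
A_DE = 897.3 mm².
δ_AB = -42440·454/(856.6·100000) = -0.2249 mm
δ_BC = -31040·391/(2579·100000) = -0.04707 mm
δ_CD = -39800·480/(420.9·100000) = -0.4539 mm
δ_DE = -39800·239/(897.3·100000) = -0.106 mm
δ = Σδ_i = -0.8319 mm.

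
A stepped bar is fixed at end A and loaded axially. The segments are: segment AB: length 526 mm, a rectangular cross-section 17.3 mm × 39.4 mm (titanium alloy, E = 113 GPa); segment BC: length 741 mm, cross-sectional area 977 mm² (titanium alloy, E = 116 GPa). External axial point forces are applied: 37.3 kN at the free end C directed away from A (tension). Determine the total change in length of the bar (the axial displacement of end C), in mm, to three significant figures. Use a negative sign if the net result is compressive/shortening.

0.499 mm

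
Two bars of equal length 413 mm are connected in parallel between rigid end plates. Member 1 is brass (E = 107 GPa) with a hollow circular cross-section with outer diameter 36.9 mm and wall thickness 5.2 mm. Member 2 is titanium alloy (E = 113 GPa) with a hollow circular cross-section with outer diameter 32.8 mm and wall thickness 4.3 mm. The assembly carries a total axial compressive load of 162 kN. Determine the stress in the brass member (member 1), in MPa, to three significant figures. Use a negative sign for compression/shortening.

A_1 = 517.9 mm².
A_2 = 385 mm².
Equal strain + equilibrium ⇒ each member carries load in proportion to AE: A₁E₁ = 55410000 N, A₂E₂ = 43510000 N, ΣAE = 98920000 N.
σ₁ = P·E₁/ΣAE = -162000·107000/98920000 = -175.2 MPa.

-175 MPa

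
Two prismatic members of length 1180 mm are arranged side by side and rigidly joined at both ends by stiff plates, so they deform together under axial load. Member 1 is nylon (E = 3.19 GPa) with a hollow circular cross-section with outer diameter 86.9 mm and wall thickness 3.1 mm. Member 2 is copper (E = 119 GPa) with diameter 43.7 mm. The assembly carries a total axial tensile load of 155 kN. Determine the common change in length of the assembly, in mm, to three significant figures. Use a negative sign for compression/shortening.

A_1 = 816.1 mm².
A_2 = 1500 mm².
Equal strain + equilibrium ⇒ each member carries load in proportion to AE: A₁E₁ = 2603000 N, A₂E₂ = 178500000 N, ΣAE = 181100000 N.
δ = PL/ΣAE = 155000·1180/181100000 = 1.01 mm.

1.01 mm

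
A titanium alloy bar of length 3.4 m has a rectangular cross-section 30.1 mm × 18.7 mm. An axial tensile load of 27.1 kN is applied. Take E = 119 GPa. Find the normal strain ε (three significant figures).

A = 562.9 mm².
σ = N/A = 48.15 MPa; ε = σ/E = 48.15/119000 = 4.046e-04.

4.05e-04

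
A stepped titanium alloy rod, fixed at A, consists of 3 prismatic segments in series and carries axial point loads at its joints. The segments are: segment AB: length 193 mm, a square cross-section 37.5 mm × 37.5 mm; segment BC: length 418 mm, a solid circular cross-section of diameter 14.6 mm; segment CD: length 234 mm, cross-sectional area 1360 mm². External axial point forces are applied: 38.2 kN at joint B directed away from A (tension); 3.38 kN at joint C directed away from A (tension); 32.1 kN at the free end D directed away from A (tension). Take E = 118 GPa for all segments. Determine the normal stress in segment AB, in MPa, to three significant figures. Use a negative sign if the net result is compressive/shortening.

Internal axial forces (sectioning from the free end, tension +): N_CD = 32.1 kN, N_BC = 35.48 kN, N_AB = 73.68 kN.
A_AB = 1406 mm².
σ_AB = N_AB/A_AB = 73680/1406 = 52.39 MPa.

52.4 MPa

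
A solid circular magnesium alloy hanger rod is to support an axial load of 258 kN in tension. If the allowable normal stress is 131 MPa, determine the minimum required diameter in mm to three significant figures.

50.1 mm

Required area A ≥ P/σ_allow = 258000/131 = 1969 mm².
For a solid circular section, d ≥ √(4A/π) = 50.08 mm.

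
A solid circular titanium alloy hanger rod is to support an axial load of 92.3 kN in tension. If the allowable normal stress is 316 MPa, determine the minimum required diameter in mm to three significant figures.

19.3 mm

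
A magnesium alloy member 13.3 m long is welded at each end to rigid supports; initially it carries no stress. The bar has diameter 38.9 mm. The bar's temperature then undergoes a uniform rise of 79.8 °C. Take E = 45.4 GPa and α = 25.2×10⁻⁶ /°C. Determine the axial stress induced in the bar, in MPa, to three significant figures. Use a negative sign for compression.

Free thermal expansion αLΔT = 25.2e-6 · 13300 · 79.8 = 26.75 mm.
The walls impose strain ε = −(26.75)/13300 = -2.0110e-03; σ = Eε = 45400 · -2.0110e-03 = -91.3 MPa.

-91.3 MPa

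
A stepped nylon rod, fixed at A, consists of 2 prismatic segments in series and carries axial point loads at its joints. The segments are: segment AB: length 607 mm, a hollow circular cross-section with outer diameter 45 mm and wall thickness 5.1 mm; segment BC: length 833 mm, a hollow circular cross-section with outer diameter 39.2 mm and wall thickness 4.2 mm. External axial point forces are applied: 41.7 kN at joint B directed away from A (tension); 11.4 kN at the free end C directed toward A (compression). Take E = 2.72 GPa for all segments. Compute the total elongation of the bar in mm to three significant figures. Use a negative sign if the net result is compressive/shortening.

3.02 mm

Internal axial forces (sectioning from the free end, tension +): N_BC = -11.4 kN, N_AB = 30.3 kN.
A_AB = 639.3 mm².
A_BC = 461.8 mm².
δ_AB = 30300·607/(639.3·2720) = 10.58 mm
δ_BC = -11400·833/(461.8·2720) = -7.56 mm
δ = Σδ_i = 3.017 mm.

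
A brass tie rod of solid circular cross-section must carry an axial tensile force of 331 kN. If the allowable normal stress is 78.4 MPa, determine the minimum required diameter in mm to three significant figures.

73.3 mm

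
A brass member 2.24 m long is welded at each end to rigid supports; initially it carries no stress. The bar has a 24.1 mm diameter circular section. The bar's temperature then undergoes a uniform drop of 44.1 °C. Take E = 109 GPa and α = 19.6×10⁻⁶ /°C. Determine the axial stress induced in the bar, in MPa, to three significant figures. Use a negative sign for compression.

Free thermal expansion αLΔT = 19.6e-6 · 2240 · -44.1 = -1.936 mm.
The walls impose strain ε = −(-1.936)/2240 = 8.6436e-04; σ = Eε = 109000 · 8.6436e-04 = 94.22 MPa.

94.2 MPa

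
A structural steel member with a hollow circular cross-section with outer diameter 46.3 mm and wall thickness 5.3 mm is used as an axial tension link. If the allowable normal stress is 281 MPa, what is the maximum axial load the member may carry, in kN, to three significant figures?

A = 682.7 mm².
P_max = σ_allow · A = 281 · 682.7 = 191800 N = 191.8 kN.

192 kN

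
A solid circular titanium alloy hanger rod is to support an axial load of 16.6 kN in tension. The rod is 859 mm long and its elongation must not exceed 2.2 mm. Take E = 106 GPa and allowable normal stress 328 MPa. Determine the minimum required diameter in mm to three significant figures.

8.82 mm

Required area A ≥ P/σ_allow = 16600/328 = 50.61 mm².
For a solid circular section, d ≥ √(4A/π) = 8.027 mm.
Elongation limit: A ≥ PL/(Eδ_allow) = 16600·859/(106000·2.2) = 61.15 mm² ⇒ d ≥ 8.824 mm.
The elongation limit governs.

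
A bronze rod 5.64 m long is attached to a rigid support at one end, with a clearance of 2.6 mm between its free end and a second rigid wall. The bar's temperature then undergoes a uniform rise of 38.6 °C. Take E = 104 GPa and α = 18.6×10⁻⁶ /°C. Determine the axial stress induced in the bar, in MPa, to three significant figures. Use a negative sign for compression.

-26.7 MPa

Free thermal expansion αLΔT = 18.6e-6 · 5640 · 38.6 = 4.049 mm.
The walls engage after the gap closes; constrained expansion = 4.049 − 2.6 = 1.449 mm.
The walls impose strain ε = −(1.449)/5640 = -2.5697e-04; σ = Eε = 104000 · -2.5697e-04 = -26.72 MPa.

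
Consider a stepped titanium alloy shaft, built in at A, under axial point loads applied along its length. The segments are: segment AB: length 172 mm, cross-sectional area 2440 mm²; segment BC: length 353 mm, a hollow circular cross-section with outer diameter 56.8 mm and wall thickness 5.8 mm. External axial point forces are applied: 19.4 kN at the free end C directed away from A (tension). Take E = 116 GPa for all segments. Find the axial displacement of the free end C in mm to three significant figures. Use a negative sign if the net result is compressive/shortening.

0.0753 mm

Internal axial forces (sectioning from the free end, tension +): N_BC = 19.4 kN, N_AB = 19.4 kN.
A_BC = 929.3 mm².
δ_AB = 19400·172/(2440·116000) = 0.01179 mm
δ_BC = 19400·353/(929.3·116000) = 0.06353 mm
δ = Σδ_i = 0.07532 mm.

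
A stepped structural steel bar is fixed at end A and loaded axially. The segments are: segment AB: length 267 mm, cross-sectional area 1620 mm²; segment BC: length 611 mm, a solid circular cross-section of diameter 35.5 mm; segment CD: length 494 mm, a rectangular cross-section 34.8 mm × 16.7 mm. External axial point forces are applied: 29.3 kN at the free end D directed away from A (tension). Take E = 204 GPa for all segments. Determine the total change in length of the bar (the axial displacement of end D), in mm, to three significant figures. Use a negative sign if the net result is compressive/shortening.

Internal axial forces (sectioning from the free end, tension +): N_CD = 29.3 kN, N_BC = 29.3 kN, N_AB = 29.3 kN.
A_BC = 989.8 mm².
A_CD = 581.2 mm².
δ_AB = 29300·267/(1620·204000) = 0.02367 mm
δ_BC = 29300·611/(989.8·204000) = 0.08866 mm
δ_CD = 29300·494/(581.2·204000) = 0.1221 mm
δ = Σδ_i = 0.2344 mm.

0.234 mm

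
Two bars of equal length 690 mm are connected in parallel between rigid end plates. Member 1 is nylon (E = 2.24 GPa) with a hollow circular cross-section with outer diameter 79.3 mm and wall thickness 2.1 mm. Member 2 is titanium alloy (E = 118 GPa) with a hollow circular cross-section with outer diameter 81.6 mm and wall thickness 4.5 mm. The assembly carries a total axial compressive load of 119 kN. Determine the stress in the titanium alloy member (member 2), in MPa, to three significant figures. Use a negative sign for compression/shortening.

A_1 = 509.3 mm².
A_2 = 1090 mm².
Equal strain + equilibrium ⇒ each member carries load in proportion to AE: A₁E₁ = 1141000 N, A₂E₂ = 128600000 N, ΣAE = 129800000 N.
σ₂ = P·E₂/ΣAE = -119000·118000/129800000 = -108.2 MPa.

-108 MPa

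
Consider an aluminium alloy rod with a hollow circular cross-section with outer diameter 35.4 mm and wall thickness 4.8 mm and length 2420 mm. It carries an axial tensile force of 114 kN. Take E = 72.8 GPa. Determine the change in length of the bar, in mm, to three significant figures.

8.21 mm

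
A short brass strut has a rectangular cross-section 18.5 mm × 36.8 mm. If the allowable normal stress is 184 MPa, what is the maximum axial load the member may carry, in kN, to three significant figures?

A = 680.8 mm².
P_max = σ_allow · A = 184 · 680.8 = 125300 N = 125.3 kN.

125 kN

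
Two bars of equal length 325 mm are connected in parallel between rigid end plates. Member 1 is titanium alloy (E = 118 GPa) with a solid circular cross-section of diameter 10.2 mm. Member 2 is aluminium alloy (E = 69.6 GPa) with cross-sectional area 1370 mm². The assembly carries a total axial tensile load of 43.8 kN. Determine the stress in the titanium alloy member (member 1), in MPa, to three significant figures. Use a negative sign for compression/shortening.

49.2 MPa

A_1 = 81.71 mm².
Equal strain + equilibrium ⇒ each member carries load in proportion to AE: A₁E₁ = 9642000 N, A₂E₂ = 95350000 N, ΣAE = 105000000 N.
σ₁ = P·E₁/ΣAE = 43800·118000/105000000 = 49.23 MPa.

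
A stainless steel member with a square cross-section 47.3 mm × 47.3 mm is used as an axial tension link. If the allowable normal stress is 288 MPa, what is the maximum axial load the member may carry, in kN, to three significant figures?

644 kN

A = 2237 mm².
P_max = σ_allow · A = 288 · 2237 = 644300 N = 644.3 kN.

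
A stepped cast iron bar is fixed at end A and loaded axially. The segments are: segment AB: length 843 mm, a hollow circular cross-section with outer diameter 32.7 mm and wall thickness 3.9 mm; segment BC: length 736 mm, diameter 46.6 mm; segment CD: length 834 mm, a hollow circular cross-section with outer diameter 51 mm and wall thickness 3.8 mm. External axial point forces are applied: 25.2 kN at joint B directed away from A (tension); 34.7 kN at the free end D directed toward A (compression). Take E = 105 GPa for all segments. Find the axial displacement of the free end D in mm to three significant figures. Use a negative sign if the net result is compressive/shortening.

-0.848 mm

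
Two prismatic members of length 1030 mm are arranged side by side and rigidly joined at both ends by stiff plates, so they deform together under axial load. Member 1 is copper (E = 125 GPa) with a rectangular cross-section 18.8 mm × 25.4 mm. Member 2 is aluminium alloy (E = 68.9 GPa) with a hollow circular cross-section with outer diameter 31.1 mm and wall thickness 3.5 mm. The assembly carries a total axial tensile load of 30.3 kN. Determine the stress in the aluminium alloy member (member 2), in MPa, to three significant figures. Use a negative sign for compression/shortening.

A_1 = 477.5 mm².
A_2 = 303.5 mm².
Equal strain + equilibrium ⇒ each member carries load in proportion to AE: A₁E₁ = 59690000 N, A₂E₂ = 20910000 N, ΣAE = 80600000 N.
σ₂ = P·E₂/ΣAE = 30300·68900/80600000 = 25.9 MPa.

25.9 MPa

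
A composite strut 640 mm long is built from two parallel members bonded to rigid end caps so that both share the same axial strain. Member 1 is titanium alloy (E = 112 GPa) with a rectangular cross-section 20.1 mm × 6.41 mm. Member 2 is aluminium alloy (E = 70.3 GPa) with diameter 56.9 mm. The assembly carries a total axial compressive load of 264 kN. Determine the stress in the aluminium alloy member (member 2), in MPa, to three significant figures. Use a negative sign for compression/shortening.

-96.1 MPa

A_1 = 128.8 mm².
A_2 = 2543 mm².
Equal strain + equilibrium ⇒ each member carries load in proportion to AE: A₁E₁ = 14430000 N, A₂E₂ = 178800000 N, ΣAE = 193200000 N.
σ₂ = P·E₂/ΣAE = -264000·70300/193200000 = -96.07 MPa.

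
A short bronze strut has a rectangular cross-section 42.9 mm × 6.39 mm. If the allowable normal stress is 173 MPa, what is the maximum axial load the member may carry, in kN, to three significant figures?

A = 274.1 mm².
P_max = σ_allow · A = 173 · 274.1 = 47420 N = 47.42 kN.

47.4 kN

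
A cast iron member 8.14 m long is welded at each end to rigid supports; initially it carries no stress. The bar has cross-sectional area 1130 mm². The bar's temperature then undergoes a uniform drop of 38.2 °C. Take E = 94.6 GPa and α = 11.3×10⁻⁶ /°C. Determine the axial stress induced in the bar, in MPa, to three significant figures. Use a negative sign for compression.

40.8 MPa

Free thermal expansion αLΔT = 11.3e-6 · 8140 · -38.2 = -3.514 mm.
The walls impose strain ε = −(-3.514)/8140 = 4.3166e-04; σ = Eε = 94600 · 4.3166e-04 = 40.84 MPa.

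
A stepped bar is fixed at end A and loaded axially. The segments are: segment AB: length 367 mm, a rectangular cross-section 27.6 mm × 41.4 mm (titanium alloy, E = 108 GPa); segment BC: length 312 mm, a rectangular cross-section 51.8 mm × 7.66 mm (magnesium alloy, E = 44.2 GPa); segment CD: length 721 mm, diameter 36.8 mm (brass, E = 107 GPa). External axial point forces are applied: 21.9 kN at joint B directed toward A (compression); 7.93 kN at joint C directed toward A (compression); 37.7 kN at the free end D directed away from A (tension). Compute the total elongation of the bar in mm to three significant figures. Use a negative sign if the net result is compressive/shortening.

Internal axial forces (sectioning from the free end, tension +): N_CD = 37.7 kN, N_BC = 29.77 kN, N_AB = 7.87 kN.
A_AB = 1143 mm².
A_BC = 396.8 mm².
A_CD = 1064 mm².
δ_AB = 7870·367/(1143·108000) = 0.0234 mm
δ_BC = 29770·312/(396.8·44200) = 0.5296 mm
δ_CD = 37700·721/(1064·107000) = 0.2388 mm
δ = Σδ_i = 0.7919 mm.

0.792 mm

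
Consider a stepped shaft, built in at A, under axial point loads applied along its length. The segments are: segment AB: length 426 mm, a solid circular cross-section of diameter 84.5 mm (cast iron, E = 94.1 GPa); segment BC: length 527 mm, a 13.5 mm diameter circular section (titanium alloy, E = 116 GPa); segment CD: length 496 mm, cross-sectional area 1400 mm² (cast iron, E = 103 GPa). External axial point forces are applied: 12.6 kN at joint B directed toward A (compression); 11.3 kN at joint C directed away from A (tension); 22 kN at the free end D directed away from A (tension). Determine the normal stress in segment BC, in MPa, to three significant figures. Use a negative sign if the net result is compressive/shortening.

Internal axial forces (sectioning from the free end, tension +): N_CD = 22 kN, N_BC = 33.3 kN, N_AB = 20.7 kN.
A_BC = 143.1 mm².
σ_BC = N_BC/A_BC = 33300/143.1 = 232.6 MPa.

233 MPa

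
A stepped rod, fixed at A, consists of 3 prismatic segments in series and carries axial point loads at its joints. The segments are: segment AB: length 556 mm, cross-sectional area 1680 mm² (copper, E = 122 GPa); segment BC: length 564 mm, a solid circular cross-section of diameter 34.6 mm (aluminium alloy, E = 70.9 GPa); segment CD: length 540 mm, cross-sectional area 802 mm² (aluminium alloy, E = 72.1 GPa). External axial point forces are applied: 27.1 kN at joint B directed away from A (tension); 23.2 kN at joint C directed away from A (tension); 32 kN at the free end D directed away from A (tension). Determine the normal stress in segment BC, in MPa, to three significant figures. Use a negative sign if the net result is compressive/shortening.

Internal axial forces (sectioning from the free end, tension +): N_CD = 32 kN, N_BC = 55.2 kN, N_AB = 82.3 kN.
A_BC = 940.2 mm².
σ_BC = N_BC/A_BC = 55200/940.2 = 58.71 MPa.

58.7 MPa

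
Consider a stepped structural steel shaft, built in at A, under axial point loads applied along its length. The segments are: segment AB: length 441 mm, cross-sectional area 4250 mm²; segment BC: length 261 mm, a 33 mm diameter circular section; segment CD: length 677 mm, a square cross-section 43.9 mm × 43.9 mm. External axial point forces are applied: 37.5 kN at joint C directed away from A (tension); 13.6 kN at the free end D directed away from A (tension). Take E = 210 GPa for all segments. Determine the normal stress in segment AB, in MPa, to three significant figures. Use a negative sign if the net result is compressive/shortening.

Internal axial forces (sectioning from the free end, tension +): N_CD = 13.6 kN, N_BC = 51.1 kN, N_AB = 51.1 kN.
σ_AB = N_AB/A_AB = 51100/4250 = 12.02 MPa.

12.0 MPa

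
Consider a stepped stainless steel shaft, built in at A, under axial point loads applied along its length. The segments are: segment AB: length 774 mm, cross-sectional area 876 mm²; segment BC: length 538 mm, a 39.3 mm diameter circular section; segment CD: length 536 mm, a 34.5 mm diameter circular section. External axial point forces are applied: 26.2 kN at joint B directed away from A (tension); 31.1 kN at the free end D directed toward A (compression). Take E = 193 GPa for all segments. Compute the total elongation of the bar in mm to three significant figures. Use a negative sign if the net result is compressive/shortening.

-0.186 mm

Internal axial forces (sectioning from the free end, tension +): N_CD = -31.1 kN, N_BC = -31.1 kN, N_AB = -4.9 kN.
A_BC = 1213 mm².
A_CD = 934.8 mm².
δ_AB = -4900·774/(876·193000) = -0.02243 mm
δ_BC = -31100·538/(1213·193000) = -0.07147 mm
δ_CD = -31100·536/(934.8·193000) = -0.09239 mm
δ = Σδ_i = -0.1863 mm.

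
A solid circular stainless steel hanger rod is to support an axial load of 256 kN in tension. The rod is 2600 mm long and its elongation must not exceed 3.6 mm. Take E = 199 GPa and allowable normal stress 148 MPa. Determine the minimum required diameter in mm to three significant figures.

46.9 mm

Required area A ≥ P/σ_allow = 256000/148 = 1730 mm².
For a solid circular section, d ≥ √(4A/π) = 46.93 mm.
Elongation limit: A ≥ PL/(Eδ_allow) = 256000·2600/(199000·3.6) = 929.1 mm² ⇒ d ≥ 34.39 mm.
The stress limit governs.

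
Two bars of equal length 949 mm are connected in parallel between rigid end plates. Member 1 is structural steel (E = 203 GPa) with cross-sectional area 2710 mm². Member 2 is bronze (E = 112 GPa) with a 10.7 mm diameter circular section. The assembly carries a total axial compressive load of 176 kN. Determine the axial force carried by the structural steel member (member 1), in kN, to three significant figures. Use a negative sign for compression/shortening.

-173 kN

A_2 = 89.92 mm².
Equal strain + equilibrium ⇒ each member carries load in proportion to AE: A₁E₁ = 550100000 N, A₂E₂ = 10070000 N, ΣAE = 560200000 N.
F₁ = P·A₁E₁/ΣAE = -176000·550100000/560200000 = -172800 N.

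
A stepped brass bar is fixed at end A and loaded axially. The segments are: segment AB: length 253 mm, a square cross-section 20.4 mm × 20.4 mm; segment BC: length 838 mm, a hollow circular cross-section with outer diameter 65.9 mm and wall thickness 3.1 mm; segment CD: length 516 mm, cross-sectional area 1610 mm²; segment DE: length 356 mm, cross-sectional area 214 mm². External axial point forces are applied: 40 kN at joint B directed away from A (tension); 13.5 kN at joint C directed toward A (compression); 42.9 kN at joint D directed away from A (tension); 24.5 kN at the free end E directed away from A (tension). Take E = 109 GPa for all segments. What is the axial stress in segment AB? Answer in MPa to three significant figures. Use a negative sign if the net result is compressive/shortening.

Internal axial forces (sectioning from the free end, tension +): N_DE = 24.5 kN, N_CD = 67.4 kN, N_BC = 53.9 kN, N_AB = 93.9 kN.
A_AB = 416.2 mm².
σ_AB = N_AB/A_AB = 93900/416.2 = 225.6 MPa.

226 MPa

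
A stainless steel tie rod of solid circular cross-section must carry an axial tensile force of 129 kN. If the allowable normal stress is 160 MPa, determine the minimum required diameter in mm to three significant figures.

Required area A ≥ P/σ_allow = 129000/160 = 806.2 mm².
For a solid circular section, d ≥ √(4A/π) = 32.04 mm.

32.0 mm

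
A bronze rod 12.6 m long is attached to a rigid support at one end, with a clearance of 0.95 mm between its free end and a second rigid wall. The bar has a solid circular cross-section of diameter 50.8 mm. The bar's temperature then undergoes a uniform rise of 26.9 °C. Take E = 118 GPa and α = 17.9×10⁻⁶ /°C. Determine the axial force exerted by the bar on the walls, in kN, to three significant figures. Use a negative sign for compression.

-97.1 kN

Free thermal expansion αLΔT = 17.9e-6 · 12600 · 26.9 = 6.067 mm.
The walls engage after the gap closes; constrained expansion = 6.067 − 0.95 = 5.117 mm.
The walls impose strain ε = −(5.117)/12600 = -4.0611e-04; σ = Eε = 118000 · -4.0611e-04 = -47.92 MPa.
Wall reaction R = σ·A = -47.92·2027 = -97130 N = -97.13 kN.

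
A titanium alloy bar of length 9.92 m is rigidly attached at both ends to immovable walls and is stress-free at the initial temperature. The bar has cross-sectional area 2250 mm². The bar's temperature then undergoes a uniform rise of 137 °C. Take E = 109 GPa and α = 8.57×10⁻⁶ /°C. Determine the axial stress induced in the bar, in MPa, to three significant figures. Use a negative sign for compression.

Free thermal expansion αLΔT = 8.57e-6 · 9920 · 137 = 11.65 mm.
The walls impose strain ε = −(11.65)/9920 = -1.1741e-03; σ = Eε = 109000 · -1.1741e-03 = -128 MPa.

-128 MPa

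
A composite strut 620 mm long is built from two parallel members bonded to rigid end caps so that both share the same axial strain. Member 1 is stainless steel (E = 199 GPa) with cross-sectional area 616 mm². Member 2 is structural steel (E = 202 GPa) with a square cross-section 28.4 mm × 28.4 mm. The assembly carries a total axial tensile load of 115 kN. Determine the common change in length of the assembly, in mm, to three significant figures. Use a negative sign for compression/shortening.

A_2 = 806.6 mm².
Equal strain + equilibrium ⇒ each member carries load in proportion to AE: A₁E₁ = 122600000 N, A₂E₂ = 162900000 N, ΣAE = 285500000 N.
δ = PL/ΣAE = 115000·620/285500000 = 0.2497 mm.

0.250 mm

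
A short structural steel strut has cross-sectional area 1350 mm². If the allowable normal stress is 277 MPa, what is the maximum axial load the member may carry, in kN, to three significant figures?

374 kN

P_max = σ_allow · A = 277 · 1350 = 374000 N = 373.9 kN.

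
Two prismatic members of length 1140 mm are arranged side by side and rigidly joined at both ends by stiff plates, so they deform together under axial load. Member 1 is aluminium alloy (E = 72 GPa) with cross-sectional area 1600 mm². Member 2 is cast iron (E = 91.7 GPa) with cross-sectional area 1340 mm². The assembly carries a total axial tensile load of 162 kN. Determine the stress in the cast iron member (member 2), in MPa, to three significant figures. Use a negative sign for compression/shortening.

62.4 MPa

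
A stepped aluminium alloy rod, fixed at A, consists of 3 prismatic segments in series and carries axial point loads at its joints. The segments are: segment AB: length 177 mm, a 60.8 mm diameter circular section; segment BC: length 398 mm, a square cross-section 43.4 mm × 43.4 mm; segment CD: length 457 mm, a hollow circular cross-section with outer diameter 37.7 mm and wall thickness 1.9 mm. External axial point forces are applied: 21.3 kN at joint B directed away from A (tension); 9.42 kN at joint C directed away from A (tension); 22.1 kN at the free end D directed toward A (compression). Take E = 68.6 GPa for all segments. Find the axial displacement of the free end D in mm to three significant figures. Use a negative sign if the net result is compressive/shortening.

-0.720 mm

Internal axial forces (sectioning from the free end, tension +): N_CD = -22.1 kN, N_BC = -12.68 kN, N_AB = 8.62 kN.
A_AB = 2903 mm².
A_BC = 1884 mm².
A_CD = 213.7 mm².
δ_AB = 8620·177/(2903·68600) = 0.007661 mm
δ_BC = -12680·398/(1884·68600) = -0.03906 mm
δ_CD = -22100·457/(213.7·68600) = -0.689 mm
δ = Σδ_i = -0.7204 mm.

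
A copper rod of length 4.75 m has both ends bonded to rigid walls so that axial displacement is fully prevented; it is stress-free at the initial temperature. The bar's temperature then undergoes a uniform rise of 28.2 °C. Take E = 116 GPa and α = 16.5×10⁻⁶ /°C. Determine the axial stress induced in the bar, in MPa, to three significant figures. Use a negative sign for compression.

-54.0 MPa

Free thermal expansion αLΔT = 16.5e-6 · 4750 · 28.2 = 2.21 mm.
The walls impose strain ε = −(2.21)/4750 = -4.6530e-04; σ = Eε = 116000 · -4.6530e-04 = -53.97 MPa.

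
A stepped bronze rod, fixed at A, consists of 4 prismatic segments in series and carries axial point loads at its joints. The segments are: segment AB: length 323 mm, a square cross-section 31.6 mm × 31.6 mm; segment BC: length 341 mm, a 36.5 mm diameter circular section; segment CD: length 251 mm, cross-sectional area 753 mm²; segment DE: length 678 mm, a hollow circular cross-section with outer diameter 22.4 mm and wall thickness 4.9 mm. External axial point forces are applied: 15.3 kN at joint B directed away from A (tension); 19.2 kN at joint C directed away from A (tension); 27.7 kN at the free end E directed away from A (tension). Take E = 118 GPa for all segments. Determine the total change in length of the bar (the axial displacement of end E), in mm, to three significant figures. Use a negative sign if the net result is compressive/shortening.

0.969 mm

Internal axial forces (sectioning from the free end, tension +): N_DE = 27.7 kN, N_CD = 27.7 kN, N_BC = 46.9 kN, N_AB = 62.2 kN.
A_AB = 998.6 mm².
A_BC = 1046 mm².
A_DE = 269.4 mm².
δ_AB = 62200·323/(998.6·118000) = 0.1705 mm
δ_BC = 46900·341/(1046·118000) = 0.1295 mm
δ_CD = 27700·251/(753·118000) = 0.07825 mm
δ_DE = 27700·678/(269.4·118000) = 0.5908 mm
δ = Σδ_i = 0.9691 mm.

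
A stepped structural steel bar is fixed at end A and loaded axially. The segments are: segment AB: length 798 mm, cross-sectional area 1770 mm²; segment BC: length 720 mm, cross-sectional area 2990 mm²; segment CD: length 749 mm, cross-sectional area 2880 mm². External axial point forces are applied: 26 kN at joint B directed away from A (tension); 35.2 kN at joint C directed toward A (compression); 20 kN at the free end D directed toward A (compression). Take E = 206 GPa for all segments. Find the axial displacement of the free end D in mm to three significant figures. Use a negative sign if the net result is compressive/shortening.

-0.154 mm

Internal axial forces (sectioning from the free end, tension +): N_CD = -20 kN, N_BC = -55.2 kN, N_AB = -29.2 kN.
δ_AB = -29200·798/(1770·206000) = -0.06391 mm
δ_BC = -55200·720/(2990·206000) = -0.06453 mm
δ_CD = -20000·749/(2880·206000) = -0.02525 mm
δ = Σδ_i = -0.1537 mm.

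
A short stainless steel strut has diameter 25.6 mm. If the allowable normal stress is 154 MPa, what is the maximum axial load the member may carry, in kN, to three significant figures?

79.3 kN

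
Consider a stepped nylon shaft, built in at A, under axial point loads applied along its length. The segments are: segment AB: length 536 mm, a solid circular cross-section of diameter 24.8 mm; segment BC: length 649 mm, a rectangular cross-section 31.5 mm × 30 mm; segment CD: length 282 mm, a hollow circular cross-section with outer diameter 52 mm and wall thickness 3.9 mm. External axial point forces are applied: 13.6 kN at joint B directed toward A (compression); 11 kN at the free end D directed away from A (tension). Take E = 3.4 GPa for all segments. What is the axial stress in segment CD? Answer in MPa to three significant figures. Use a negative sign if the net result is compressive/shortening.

Internal axial forces (sectioning from the free end, tension +): N_CD = 11 kN, N_BC = 11 kN, N_AB = -2.6 kN.
A_CD = 589.3 mm².
σ_CD = N_CD/A_CD = 11000/589.3 = 18.67 MPa.

18.7 MPa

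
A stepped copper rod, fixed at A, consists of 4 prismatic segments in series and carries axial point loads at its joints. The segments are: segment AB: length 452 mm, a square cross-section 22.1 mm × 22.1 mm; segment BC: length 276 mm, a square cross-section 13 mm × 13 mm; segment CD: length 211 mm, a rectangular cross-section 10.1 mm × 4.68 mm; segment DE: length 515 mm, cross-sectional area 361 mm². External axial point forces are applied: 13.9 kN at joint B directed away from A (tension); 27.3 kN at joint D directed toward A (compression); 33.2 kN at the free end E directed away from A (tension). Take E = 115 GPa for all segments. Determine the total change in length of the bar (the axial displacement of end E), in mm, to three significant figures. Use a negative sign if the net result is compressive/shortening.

Internal axial forces (sectioning from the free end, tension +): N_DE = 33.2 kN, N_CD = 5.9 kN, N_BC = 5.9 kN, N_AB = 19.8 kN.
A_AB = 488.4 mm².
A_BC = 169 mm².
A_CD = 47.27 mm².
δ_AB = 19800·452/(488.4·115000) = 0.1593 mm
δ_BC = 5900·276/(169·115000) = 0.08379 mm
δ_CD = 5900·211/(47.27·115000) = 0.229 mm
δ_DE = 33200·515/(361·115000) = 0.4119 mm
δ = Σδ_i = 0.884 mm.

0.884 mm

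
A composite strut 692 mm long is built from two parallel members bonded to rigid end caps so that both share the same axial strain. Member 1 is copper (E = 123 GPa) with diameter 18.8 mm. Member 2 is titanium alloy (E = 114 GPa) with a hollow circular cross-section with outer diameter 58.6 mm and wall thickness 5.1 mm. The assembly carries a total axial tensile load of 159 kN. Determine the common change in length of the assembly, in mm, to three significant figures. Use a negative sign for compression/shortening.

0.834 mm

A_1 = 277.6 mm².
A_2 = 857.2 mm².
Equal strain + equilibrium ⇒ each member carries load in proportion to AE: A₁E₁ = 34140000 N, A₂E₂ = 97720000 N, ΣAE = 131900000 N.
δ = PL/ΣAE = 159000·692/131900000 = 0.8344 mm.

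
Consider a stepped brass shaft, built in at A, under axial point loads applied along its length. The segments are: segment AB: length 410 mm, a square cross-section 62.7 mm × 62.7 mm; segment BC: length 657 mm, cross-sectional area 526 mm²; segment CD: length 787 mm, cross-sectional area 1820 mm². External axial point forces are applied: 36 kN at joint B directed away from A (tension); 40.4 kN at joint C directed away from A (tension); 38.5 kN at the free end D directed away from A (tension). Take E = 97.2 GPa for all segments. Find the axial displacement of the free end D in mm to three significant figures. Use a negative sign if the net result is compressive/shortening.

1.31 mm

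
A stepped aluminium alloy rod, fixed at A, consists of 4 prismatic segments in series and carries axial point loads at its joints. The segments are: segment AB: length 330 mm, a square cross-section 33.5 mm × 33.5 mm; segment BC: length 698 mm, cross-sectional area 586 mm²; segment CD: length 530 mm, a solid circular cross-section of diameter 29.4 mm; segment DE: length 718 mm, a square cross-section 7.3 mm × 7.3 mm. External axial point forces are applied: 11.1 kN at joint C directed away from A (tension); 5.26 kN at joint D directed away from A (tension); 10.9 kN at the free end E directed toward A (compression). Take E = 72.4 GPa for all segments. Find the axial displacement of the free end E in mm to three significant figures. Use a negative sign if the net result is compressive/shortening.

Internal axial forces (sectioning from the free end, tension +): N_DE = -10.9 kN, N_CD = -5.64 kN, N_BC = 5.46 kN, N_AB = 5.46 kN.
A_AB = 1122 mm².
A_CD = 678.9 mm².
A_DE = 53.29 mm².
δ_AB = 5460·330/(1122·72400) = 0.02218 mm
δ_BC = 5460·698/(586·72400) = 0.08983 mm
δ_CD = -5640·530/(678.9·72400) = -0.06082 mm
δ_DE = -10900·718/(53.29·72400) = -2.028 mm
δ = Σδ_i = -1.977 mm.

-1.98 mm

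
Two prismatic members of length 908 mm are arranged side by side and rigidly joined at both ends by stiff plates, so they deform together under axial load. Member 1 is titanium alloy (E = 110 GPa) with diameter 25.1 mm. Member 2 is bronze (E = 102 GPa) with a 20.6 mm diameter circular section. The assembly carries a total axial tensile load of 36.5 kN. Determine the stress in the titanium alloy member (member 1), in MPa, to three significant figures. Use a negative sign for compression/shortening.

A_1 = 494.8 mm².
A_2 = 333.3 mm².
Equal strain + equilibrium ⇒ each member carries load in proportion to AE: A₁E₁ = 54430000 N, A₂E₂ = 34000000 N, ΣAE = 88420000 N.
σ₁ = P·E₁/ΣAE = 36500·110000/88420000 = 45.41 MPa.

45.4 MPa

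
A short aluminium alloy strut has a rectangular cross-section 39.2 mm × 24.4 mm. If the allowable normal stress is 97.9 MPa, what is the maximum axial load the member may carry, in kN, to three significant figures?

93.6 kN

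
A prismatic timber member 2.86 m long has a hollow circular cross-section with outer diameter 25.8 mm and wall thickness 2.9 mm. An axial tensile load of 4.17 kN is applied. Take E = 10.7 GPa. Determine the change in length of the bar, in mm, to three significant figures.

5.34 mm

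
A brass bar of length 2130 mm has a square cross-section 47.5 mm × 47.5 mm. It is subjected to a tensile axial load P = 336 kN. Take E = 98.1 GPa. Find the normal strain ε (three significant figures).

0.00152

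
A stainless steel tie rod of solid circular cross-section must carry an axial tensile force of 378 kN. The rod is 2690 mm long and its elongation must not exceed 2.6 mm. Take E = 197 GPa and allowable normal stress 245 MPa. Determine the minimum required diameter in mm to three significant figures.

Required area A ≥ P/σ_allow = 378000/245 = 1543 mm².
For a solid circular section, d ≥ √(4A/π) = 44.32 mm.
Elongation limit: A ≥ PL/(Eδ_allow) = 378000·2690/(197000·2.6) = 1985 mm² ⇒ d ≥ 50.28 mm.
The elongation limit governs.

50.3 mm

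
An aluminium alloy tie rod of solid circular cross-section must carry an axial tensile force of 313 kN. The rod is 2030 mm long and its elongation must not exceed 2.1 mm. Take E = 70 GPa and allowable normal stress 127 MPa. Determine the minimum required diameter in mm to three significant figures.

74.2 mm

Required area A ≥ P/σ_allow = 313000/127 = 2465 mm².
For a solid circular section, d ≥ √(4A/π) = 56.02 mm.
Elongation limit: A ≥ PL/(Eδ_allow) = 313000·2030/(70000·2.1) = 4322 mm² ⇒ d ≥ 74.19 mm.
The elongation limit governs.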